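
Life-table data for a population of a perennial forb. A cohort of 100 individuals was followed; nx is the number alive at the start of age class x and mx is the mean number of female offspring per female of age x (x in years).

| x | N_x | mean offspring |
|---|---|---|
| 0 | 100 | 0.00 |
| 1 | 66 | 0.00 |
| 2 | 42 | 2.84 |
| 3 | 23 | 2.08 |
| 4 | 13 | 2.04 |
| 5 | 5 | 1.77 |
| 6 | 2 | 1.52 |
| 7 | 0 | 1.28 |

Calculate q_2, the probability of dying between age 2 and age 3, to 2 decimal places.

lx = nx/n0 = nx/100: 1, 0.66, 0.42, 0.23, 0.13, 0.05, 0.02, 0
q_2 = (l_2 − l_3) / l_2 = (0.42 − 0.23) / 0.42
     = 0.19 / 0.42 = 0.452381… → 0.45

0.45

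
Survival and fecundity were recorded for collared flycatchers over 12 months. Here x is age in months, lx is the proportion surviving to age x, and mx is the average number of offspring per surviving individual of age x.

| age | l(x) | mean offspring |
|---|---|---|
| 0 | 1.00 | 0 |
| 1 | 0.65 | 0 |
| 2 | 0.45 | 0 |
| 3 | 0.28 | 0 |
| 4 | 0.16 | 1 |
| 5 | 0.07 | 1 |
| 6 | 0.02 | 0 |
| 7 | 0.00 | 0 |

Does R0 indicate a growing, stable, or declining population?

declining

R0 = Σ lx·mx = 0 + 0 + 0 + 0 + 0.16 + 0.07 + 0 + 0 = 0.23
R0 < 1, so the population is declining.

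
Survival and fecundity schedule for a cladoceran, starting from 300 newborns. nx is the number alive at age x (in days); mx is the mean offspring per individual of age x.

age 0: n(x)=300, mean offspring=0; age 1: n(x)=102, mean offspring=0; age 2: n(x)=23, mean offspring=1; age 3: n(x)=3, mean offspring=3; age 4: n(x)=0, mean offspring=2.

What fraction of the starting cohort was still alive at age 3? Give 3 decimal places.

0.010

l_3 = n_3/n_0 = 3/300 = 0.01 → 0.010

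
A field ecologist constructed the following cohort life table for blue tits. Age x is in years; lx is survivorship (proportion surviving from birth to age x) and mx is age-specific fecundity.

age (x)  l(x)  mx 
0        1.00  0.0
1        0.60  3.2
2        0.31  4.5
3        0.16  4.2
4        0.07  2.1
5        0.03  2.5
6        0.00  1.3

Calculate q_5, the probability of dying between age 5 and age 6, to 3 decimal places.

1.000

q_5 = (l_5 − l_6) / l_5 = (0.03 − 0) / 0.03
     = 0.03 / 0.03 = 1 → 1.000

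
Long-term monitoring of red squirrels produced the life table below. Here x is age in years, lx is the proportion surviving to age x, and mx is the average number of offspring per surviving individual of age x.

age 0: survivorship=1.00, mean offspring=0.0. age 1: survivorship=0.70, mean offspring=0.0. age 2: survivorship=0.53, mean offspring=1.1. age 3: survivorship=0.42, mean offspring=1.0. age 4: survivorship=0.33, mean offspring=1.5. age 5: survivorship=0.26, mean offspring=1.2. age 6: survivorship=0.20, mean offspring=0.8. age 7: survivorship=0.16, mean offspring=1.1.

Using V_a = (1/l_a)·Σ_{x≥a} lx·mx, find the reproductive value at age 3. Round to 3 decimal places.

lx·mx for x ≥ 3: 0.42, 0.495, 0.312, 0.16, 0.176 → sum = 1.563
V_3 = 1.563 / l_3 = 1.563 / 0.42 = 3.721429… → 3.721

3.721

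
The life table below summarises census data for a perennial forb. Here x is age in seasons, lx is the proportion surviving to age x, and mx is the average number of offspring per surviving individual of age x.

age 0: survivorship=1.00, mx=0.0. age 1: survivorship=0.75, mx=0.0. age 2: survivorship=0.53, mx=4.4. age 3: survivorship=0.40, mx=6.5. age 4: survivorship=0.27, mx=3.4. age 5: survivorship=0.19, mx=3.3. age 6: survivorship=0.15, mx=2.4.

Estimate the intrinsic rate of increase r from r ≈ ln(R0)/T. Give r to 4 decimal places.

0.6133

R0 = Σ lx·mx = 0 + 0 + 2.332 + 2.6 + 0.918 + 0.627 + 0.36 = 6.837
Σ x·lx·mx = 21.431; T = 21.431/6.837 = 3.13456…
r ≈ ln(R0)/T = ln(6.837)/3.13456… = 0.613275… → 0.6133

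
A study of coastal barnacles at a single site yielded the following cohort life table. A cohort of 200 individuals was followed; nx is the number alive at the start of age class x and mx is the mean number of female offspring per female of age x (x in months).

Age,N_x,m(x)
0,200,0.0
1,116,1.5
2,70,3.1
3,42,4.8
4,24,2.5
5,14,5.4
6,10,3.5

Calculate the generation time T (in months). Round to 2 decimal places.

2.67

lx = nx/n0 = nx/200: 1, 0.58, 0.35, 0.21, 0.12, 0.07, 0.05
lx·mx: 0, 0.87, 1.085, 1.008, 0.3, 0.378, 0.175 → R0 = 3.816
x·lx·mx: 0, 0.87, 2.17, 3.024, 1.2, 1.89, 1.05 → Σ = 10.204
T = 10.204 / 3.816 = 2.674004… → 2.67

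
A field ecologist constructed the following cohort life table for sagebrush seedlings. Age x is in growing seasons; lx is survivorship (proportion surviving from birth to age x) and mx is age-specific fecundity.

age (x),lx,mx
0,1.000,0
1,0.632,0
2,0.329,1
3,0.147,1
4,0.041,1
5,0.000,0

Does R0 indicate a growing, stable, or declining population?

declining

R0 = Σ lx·mx = 0 + 0 + 0.329 + 0.147 + 0.041 + 0 = 0.517
R0 < 1, so the population is declining.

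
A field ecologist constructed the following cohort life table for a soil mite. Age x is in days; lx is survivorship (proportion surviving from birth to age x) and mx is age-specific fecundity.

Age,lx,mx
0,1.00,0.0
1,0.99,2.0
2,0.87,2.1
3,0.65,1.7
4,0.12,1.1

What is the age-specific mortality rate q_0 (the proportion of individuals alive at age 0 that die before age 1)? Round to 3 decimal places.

q_0 = (l_0 − l_1) / l_0 = (1 − 0.99) / 1
     = 0.01 / 1 = 0.01 → 0.010

0.010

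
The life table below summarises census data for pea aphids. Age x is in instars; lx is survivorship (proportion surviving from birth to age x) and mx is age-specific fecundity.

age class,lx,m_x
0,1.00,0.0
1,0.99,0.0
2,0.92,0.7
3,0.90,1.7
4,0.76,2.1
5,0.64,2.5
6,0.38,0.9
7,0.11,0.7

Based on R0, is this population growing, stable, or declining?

R0 = Σ lx·mx = 0 + 0 + 0.644 + 1.53 + 1.596 + 1.6 + 0.342 + 0.077 = 5.789
R0 > 1, so the population is growing.

growing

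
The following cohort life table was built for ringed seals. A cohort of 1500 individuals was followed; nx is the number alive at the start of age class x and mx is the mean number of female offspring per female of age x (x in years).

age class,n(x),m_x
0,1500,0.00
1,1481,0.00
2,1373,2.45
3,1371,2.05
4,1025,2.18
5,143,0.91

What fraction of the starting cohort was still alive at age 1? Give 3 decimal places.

l_1 = n_1/n_0 = 1481/1500 = 0.987333… → 0.987

0.987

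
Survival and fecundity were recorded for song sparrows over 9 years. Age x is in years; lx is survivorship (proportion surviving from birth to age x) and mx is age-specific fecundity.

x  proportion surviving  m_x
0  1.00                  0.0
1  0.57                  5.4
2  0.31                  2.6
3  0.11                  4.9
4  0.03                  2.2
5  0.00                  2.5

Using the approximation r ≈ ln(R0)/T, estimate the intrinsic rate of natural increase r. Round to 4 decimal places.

R0 = Σ lx·mx = 0 + 3.078 + 0.806 + 0.539 + 0.066 + 0 = 4.489
Σ x·lx·mx = 6.571; T = 6.571/4.489 = 1.4638…
r ≈ ln(R0)/T = ln(4.489)/1.4638… = 1.025843… → 1.0258

1.0258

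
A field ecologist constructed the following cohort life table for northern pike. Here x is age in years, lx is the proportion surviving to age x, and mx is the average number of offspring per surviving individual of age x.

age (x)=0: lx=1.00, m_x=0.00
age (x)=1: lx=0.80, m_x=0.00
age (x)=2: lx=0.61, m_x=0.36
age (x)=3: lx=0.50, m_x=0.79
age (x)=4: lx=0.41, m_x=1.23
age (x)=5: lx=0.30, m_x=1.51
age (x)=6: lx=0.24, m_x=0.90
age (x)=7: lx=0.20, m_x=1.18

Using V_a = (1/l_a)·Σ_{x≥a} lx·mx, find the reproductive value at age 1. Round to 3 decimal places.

2.530

lx·mx for x ≥ 1: 0, 0.2196, 0.395, 0.5043, 0.453, 0.216, 0.236 → sum = 2.0239
V_1 = 2.0239 / l_1 = 2.0239 / 0.8 = 2.529875 → 2.530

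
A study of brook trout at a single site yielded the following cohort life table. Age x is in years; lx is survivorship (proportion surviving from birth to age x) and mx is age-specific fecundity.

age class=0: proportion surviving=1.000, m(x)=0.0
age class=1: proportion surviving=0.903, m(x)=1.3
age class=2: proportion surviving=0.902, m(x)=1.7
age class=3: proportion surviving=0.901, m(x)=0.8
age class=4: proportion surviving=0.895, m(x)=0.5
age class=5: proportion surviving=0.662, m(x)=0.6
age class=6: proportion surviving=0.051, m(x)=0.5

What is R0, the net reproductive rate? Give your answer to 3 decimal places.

4.298

lx·mx by age: 0, 1.1739, 1.5334, 0.7208, 0.4475, 0.3972, 0.0255
R0 = Σ lx·mx = 4.2983 → 4.298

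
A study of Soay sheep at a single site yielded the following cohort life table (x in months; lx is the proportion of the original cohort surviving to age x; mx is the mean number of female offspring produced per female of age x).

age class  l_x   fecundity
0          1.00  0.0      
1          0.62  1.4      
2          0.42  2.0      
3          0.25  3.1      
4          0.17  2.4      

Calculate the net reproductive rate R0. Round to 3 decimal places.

2.891

lx·mx by age: 0, 0.868, 0.84, 0.775, 0.408
R0 = Σ lx·mx = 2.891 → 2.891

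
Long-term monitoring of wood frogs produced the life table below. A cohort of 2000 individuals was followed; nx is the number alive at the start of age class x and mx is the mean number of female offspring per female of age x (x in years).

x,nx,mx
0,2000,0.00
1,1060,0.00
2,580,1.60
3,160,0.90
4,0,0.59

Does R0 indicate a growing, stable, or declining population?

lx = nx/n0 = nx/2000: 1, 0.53, 0.29, 0.08, 0
R0 = Σ lx·mx = 0 + 0 + 0.464 + 0.072 + 0 = 0.536
R0 < 1, so the population is declining.

declining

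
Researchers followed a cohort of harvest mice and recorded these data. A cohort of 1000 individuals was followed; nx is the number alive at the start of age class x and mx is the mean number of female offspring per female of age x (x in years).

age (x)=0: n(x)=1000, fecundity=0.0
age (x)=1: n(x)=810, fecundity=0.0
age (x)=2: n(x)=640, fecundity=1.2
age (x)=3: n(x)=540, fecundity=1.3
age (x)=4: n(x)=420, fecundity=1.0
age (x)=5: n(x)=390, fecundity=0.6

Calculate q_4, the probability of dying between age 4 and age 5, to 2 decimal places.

0.07

lx = nx/n0 = nx/1000: 1, 0.81, 0.64, 0.54, 0.42, 0.39
q_4 = (l_4 − l_5) / l_4 = (0.42 − 0.39) / 0.42
     = 0.03 / 0.42 = 0.071429… → 0.07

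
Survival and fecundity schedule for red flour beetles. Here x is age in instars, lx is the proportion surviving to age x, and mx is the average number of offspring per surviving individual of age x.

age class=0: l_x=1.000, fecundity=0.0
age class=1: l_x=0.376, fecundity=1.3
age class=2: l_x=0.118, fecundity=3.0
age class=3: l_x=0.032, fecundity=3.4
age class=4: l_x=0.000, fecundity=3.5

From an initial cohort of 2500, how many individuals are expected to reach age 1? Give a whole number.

Expected survivors = N0 · l_1 = 2500 × 0.376 = 940 → 940

940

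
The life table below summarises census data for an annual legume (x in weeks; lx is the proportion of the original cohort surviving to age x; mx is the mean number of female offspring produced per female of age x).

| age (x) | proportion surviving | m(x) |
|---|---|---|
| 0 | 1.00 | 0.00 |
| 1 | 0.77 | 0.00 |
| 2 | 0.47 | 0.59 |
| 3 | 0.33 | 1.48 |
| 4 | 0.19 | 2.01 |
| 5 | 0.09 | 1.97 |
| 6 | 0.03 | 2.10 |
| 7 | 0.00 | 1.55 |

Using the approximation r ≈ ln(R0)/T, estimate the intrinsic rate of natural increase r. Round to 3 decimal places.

R0 = Σ lx·mx = 0 + 0 + 0.2773 + 0.4884 + 0.3819 + 0.1773 + 0.063 + 0 = 1.3879
Σ x·lx·mx = 4.8119; T = 4.8119/1.3879 = 3.46704…
r ≈ ln(R0)/T = ln(1.3879)/3.46704… = 0.09455… → 0.095

0.095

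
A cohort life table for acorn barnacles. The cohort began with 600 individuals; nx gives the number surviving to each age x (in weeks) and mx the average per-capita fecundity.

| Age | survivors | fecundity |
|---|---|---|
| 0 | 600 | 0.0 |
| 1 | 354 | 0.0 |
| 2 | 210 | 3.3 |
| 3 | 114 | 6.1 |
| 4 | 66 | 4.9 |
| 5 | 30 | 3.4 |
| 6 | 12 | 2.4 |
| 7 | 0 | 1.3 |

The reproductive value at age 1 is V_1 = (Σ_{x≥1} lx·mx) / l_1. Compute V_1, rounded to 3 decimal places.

lx = nx/n0 = nx/600: 1, 0.59, 0.35, 0.19, 0.11, 0.05, 0.02, 0
lx·mx for x ≥ 1: 0, 1.155, 1.159, 0.539, 0.17, 0.048, 0 → sum = 3.071
V_1 = 3.071 / l_1 = 3.071 / 0.59 = 5.205085… → 5.205

5.205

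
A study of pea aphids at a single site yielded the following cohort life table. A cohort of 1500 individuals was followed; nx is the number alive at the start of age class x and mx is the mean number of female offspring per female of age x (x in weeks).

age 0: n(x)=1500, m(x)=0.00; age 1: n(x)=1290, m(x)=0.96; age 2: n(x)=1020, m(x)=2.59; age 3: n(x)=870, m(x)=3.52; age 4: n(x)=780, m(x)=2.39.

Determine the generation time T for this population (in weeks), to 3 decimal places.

lx = nx/n0 = nx/1500: 1, 0.86, 0.68, 0.58, 0.52
lx·mx: 0, 0.8256, 1.7612, 2.0416, 1.2428 → R0 = 5.8712
x·lx·mx: 0, 0.8256, 3.5224, 6.1248, 4.9712 → Σ = 15.444
T = 15.444 / 5.8712 = 2.630467… → 2.630

2.630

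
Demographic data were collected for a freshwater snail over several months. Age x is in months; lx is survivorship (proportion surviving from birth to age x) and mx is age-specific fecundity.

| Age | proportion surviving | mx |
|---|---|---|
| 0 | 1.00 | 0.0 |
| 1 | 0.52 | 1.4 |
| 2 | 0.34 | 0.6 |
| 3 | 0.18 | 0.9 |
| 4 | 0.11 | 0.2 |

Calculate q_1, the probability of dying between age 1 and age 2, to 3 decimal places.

q_1 = (l_1 − l_2) / l_1 = (0.52 − 0.34) / 0.52
     = 0.18 / 0.52 = 0.346154… → 0.346

0.346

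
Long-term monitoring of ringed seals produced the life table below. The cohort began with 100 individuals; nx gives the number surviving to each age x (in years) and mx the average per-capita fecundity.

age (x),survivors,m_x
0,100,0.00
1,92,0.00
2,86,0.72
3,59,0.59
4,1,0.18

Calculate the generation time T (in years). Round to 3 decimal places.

lx = nx/n0 = nx/100: 1, 0.92, 0.86, 0.59, 0.01
lx·mx: 0, 0, 0.6192, 0.3481, 0.0018 → R0 = 0.9691
x·lx·mx: 0, 0, 1.2384, 1.0443, 0.0072 → Σ = 2.2899
T = 2.2899 / 0.9691 = 2.362914… → 2.363

2.363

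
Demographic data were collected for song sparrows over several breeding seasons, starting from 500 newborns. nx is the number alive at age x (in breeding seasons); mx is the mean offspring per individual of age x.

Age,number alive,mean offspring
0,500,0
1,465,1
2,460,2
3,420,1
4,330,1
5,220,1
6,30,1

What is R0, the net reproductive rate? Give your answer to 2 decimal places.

lx = nx/n0 = nx/500: 1, 0.93, 0.92, 0.84, 0.66, 0.44, 0.06
lx·mx by age: 0, 0.93, 1.84, 0.84, 0.66, 0.44, 0.06
R0 = Σ lx·mx = 4.77 → 4.77

4.77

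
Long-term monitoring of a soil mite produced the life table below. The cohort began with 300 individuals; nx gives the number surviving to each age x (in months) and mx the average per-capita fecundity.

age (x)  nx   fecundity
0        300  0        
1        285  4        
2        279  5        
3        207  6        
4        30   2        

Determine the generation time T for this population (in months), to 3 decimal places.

lx = nx/n0 = nx/300: 1, 0.95, 0.93, 0.69, 0.1
lx·mx: 0, 3.8, 4.65, 4.14, 0.2 → R0 = 12.79
x·lx·mx: 0, 3.8, 9.3, 12.42, 0.8 → Σ = 26.32
T = 26.32 / 12.79 = 2.057858… → 2.058

2.058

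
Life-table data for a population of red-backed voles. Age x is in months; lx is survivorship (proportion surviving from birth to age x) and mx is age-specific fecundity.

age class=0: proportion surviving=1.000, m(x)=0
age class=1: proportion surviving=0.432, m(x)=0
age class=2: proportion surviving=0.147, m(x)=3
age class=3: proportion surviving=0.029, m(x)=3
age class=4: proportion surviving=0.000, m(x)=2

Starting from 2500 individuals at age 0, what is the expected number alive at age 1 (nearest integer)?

1080

Expected survivors = N0 · l_1 = 2500 × 0.432 = 1080 → 1080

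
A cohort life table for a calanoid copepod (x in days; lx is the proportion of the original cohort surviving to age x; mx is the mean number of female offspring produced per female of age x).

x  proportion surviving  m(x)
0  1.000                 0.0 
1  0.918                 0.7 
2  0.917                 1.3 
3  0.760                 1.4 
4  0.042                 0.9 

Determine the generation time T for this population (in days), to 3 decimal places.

lx·mx: 0, 0.6426, 1.1921, 1.064, 0.0378 → R0 = 2.9365
x·lx·mx: 0, 0.6426, 2.3842, 3.192, 0.1512 → Σ = 6.37
T = 6.37 / 2.9365 = 2.169249… → 2.169

2.169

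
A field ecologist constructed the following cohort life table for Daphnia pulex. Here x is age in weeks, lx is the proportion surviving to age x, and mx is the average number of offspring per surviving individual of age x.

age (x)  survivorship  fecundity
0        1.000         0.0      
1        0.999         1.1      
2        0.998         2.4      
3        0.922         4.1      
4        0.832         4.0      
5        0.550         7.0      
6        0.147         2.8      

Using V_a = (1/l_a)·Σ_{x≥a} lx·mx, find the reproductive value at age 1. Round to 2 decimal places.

14.88

lx·mx for x ≥ 1: 1.0989, 2.3952, 3.7802, 3.328, 3.85, 0.4116 → sum = 14.8639
V_1 = 14.8639 / l_1 = 14.8639 / 0.999 = 14.878779… → 14.88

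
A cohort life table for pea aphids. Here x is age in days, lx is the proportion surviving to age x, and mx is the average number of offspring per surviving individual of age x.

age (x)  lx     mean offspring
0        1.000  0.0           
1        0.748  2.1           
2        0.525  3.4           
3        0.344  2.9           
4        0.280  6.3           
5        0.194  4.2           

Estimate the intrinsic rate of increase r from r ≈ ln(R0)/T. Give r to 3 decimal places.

R0 = Σ lx·mx = 0 + 1.5708 + 1.785 + 0.9976 + 1.764 + 0.8148 = 6.9322
Σ x·lx·mx = 19.2636; T = 19.2636/6.9322 = 2.77886…
r ≈ ln(R0)/T = ln(6.9322)/2.77886… = 0.69675… → 0.697

0.697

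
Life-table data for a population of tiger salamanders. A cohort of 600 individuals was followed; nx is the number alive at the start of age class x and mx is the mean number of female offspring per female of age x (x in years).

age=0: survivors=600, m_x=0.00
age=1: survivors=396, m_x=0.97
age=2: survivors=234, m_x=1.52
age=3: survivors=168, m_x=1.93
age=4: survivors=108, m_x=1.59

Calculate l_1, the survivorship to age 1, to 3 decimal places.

0.660

l_1 = n_1/n_0 = 396/600 = 0.66 → 0.660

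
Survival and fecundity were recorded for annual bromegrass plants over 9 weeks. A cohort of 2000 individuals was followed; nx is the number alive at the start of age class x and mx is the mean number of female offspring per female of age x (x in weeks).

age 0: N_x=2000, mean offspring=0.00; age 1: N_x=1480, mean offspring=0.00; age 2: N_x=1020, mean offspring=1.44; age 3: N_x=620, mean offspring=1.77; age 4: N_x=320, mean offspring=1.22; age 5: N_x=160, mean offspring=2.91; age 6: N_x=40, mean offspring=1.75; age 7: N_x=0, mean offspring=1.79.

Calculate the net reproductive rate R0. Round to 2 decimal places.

1.75

lx = nx/n0 = nx/2000: 1, 0.74, 0.51, 0.31, 0.16, 0.08, 0.02, 0
lx·mx by age: 0, 0, 0.7344, 0.5487, 0.1952, 0.2328, 0.035, 0
R0 = Σ lx·mx = 1.7461 → 1.75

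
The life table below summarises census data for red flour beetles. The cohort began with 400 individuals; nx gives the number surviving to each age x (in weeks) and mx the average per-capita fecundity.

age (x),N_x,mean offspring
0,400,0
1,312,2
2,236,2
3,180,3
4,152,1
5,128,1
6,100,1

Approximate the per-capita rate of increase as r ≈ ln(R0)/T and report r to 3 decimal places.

lx = nx/n0 = nx/400: 1, 0.78, 0.59, 0.45, 0.38, 0.32, 0.25
R0 = Σ lx·mx = 0 + 1.56 + 1.18 + 1.35 + 0.38 + 0.32 + 0.25 = 5.04
Σ x·lx·mx = 12.59; T = 12.59/5.04 = 2.49802…
r ≈ ln(R0)/T = ln(5.04)/2.49802… = 0.64748… → 0.647

0.647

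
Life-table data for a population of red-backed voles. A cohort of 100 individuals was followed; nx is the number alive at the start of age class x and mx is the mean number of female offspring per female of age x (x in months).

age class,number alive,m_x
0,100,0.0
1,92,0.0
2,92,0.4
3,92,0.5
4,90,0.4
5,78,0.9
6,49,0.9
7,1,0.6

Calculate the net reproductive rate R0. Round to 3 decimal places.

lx = nx/n0 = nx/100: 1, 0.92, 0.92, 0.92, 0.9, 0.78, 0.49, 0.01
lx·mx by age: 0, 0, 0.368, 0.46, 0.36, 0.702, 0.441, 0.006
R0 = Σ lx·mx = 2.337 → 2.337

2.337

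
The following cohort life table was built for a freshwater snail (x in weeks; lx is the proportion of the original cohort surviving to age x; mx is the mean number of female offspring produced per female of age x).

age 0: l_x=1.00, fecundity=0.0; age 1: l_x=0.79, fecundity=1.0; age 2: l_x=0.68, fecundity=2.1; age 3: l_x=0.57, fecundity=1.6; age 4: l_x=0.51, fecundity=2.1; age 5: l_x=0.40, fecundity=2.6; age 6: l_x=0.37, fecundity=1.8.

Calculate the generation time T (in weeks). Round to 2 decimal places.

lx·mx: 0, 0.79, 1.428, 0.912, 1.071, 1.04, 0.666 → R0 = 5.907
x·lx·mx: 0, 0.79, 2.856, 2.736, 4.284, 5.2, 3.996 → Σ = 19.862
T = 19.862 / 5.907 = 3.362451… → 3.36

3.36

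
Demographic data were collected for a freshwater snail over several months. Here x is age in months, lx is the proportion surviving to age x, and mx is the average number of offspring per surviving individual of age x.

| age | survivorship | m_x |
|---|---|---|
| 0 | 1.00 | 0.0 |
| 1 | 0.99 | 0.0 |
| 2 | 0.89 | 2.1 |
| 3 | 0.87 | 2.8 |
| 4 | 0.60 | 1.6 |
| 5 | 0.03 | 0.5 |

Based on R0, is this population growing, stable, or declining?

R0 = Σ lx·mx = 0 + 0 + 1.869 + 2.436 + 0.96 + 0.015 = 5.28
R0 > 1, so the population is growing.

growing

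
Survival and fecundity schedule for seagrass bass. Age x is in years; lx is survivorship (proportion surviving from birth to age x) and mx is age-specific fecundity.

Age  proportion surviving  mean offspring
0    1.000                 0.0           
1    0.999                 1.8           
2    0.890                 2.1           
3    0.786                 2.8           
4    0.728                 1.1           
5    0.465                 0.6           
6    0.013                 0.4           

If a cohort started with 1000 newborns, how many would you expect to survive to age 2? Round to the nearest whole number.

Expected survivors = N0 · l_2 = 1000 × 0.890 = 890 → 890

890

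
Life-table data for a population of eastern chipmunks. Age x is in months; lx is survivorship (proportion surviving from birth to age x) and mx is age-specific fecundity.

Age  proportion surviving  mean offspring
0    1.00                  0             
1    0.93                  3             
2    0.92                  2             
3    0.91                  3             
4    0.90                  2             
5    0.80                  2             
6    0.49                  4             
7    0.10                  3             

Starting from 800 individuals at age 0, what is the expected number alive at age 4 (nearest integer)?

Expected survivors = N0 · l_4 = 800 × 0.90 = 720 → 720

720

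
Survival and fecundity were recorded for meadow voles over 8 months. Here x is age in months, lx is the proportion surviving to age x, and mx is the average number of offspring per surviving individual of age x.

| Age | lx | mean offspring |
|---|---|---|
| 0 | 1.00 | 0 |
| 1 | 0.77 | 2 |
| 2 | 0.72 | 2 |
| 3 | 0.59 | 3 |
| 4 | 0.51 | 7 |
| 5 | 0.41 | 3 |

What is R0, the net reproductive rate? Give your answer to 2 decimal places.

9.55

lx·mx by age: 0, 1.54, 1.44, 1.77, 3.57, 1.23
R0 = Σ lx·mx = 9.55 → 9.55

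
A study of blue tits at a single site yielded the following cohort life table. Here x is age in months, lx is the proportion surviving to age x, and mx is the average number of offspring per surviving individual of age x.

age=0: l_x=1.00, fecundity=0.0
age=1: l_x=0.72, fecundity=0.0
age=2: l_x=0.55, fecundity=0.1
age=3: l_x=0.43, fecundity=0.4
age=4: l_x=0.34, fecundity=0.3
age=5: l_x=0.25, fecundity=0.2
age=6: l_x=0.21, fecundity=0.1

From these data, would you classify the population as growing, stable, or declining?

R0 = Σ lx·mx = 0 + 0 + 0.055 + 0.172 + 0.102 + 0.05 + 0.021 = 0.4
R0 < 1, so the population is declining.

declining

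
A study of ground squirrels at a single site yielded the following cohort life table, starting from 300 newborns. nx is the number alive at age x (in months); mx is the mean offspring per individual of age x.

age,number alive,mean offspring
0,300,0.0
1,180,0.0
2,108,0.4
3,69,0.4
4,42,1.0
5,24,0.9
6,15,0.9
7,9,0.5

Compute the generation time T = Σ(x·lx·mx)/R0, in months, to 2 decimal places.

3.66

lx = nx/n0 = nx/300: 1, 0.6, 0.36, 0.23, 0.14, 0.08, 0.05, 0.03
lx·mx: 0, 0, 0.144, 0.092, 0.14, 0.072, 0.045, 0.015 → R0 = 0.508
x·lx·mx: 0, 0, 0.288, 0.276, 0.56, 0.36, 0.27, 0.105 → Σ = 1.859
T = 1.859 / 0.508 = 3.659449… → 3.66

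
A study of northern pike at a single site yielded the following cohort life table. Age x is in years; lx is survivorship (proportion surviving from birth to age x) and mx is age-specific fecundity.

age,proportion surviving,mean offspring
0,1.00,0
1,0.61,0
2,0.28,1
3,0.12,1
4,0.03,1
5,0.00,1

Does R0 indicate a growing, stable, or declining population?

R0 = Σ lx·mx = 0 + 0 + 0.28 + 0.12 + 0.03 + 0 = 0.43
R0 < 1, so the population is declining.

declining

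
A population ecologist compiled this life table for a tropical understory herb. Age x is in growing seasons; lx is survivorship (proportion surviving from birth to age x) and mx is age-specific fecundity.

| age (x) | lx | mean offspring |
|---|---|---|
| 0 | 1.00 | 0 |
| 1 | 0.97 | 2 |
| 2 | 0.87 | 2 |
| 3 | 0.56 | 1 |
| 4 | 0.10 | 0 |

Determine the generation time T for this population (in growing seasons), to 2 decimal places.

1.67

lx·mx: 0, 1.94, 1.74, 0.56, 0 → R0 = 4.24
x·lx·mx: 0, 1.94, 3.48, 1.68, 0 → Σ = 7.1
T = 7.1 / 4.24 = 1.674528… → 1.67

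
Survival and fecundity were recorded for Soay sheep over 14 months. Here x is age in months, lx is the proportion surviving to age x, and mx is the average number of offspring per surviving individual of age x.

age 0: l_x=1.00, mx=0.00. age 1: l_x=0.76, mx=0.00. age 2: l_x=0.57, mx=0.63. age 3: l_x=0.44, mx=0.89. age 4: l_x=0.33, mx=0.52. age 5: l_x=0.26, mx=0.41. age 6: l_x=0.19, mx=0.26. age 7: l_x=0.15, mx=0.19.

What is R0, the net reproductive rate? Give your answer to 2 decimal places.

lx·mx by age: 0, 0, 0.3591, 0.3916, 0.1716, 0.1066, 0.0494, 0.0285
R0 = Σ lx·mx = 1.1068 → 1.11

1.11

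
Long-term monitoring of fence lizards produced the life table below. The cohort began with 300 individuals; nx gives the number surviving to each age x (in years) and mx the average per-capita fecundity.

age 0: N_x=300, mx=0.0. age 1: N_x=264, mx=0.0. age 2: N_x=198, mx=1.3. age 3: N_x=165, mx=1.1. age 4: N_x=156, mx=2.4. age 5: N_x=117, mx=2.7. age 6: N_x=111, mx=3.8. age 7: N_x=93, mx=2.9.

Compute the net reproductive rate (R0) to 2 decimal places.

lx = nx/n0 = nx/300: 1, 0.88, 0.66, 0.55, 0.52, 0.39, 0.37, 0.31
lx·mx by age: 0, 0, 0.858, 0.605, 1.248, 1.053, 1.406, 0.899
R0 = Σ lx·mx = 6.069 → 6.07

6.07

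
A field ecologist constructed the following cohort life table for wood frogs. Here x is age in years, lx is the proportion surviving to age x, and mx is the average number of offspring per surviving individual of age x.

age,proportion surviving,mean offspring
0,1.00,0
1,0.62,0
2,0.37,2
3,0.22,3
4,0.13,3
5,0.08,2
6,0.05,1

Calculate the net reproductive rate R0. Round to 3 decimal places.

2.000

lx·mx by age: 0, 0, 0.74, 0.66, 0.39, 0.16, 0.05
R0 = Σ lx·mx = 2 → 2.000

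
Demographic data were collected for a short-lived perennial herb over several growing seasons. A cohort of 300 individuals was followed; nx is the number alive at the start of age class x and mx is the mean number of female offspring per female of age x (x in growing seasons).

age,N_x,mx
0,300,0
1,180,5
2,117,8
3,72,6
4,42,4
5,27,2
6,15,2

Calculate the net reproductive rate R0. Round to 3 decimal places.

lx = nx/n0 = nx/300: 1, 0.6, 0.39, 0.24, 0.14, 0.09, 0.05
lx·mx by age: 0, 3, 3.12, 1.44, 0.56, 0.18, 0.1
R0 = Σ lx·mx = 8.4 → 8.400

8.400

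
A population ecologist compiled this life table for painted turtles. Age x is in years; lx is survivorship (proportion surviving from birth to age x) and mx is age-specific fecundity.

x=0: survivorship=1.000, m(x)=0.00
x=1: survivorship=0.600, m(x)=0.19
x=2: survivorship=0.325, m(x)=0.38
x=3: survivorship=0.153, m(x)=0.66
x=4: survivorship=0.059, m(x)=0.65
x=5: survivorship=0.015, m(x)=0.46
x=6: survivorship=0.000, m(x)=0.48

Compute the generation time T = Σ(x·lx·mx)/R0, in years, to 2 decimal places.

2.22

lx·mx: 0, 0.114, 0.1235, 0.10098, 0.03835, 0.0069, 0 → R0 = 0.38373
x·lx·mx: 0, 0.114, 0.247, 0.30294, 0.1534, 0.0345, 0 → Σ = 0.85184
T = 0.85184 / 0.38373 = 2.219894… → 2.22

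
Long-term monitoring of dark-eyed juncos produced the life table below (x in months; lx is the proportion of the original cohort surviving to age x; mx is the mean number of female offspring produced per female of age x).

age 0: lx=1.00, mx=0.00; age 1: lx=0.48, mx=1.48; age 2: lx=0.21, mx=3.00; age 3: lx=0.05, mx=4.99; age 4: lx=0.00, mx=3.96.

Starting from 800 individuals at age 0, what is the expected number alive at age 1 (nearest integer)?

384

Expected survivors = N0 · l_1 = 800 × 0.48 = 384 → 384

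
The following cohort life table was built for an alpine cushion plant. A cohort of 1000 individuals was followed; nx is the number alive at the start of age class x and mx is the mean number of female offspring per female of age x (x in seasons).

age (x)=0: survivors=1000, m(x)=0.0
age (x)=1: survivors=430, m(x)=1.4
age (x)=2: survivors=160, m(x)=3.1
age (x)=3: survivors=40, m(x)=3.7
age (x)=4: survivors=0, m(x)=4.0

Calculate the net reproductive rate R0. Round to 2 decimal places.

lx = nx/n0 = nx/1000: 1, 0.43, 0.16, 0.04, 0
lx·mx by age: 0, 0.602, 0.496, 0.148, 0
R0 = Σ lx·mx = 1.246 → 1.25

1.25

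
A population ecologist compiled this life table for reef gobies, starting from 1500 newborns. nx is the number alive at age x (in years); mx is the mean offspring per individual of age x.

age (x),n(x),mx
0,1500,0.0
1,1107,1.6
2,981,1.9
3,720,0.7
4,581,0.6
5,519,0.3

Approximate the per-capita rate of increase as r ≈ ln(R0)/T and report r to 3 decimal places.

lx = nx/n0 = nx/1500: 1, 0.738, 0.654, 0.48, 0.38733…, 0.346
R0 = Σ lx·mx = 0 + 1.1808 + 1.2426 + 0.336 + 0.2324… + 0.1038 = 3.0956…
Σ x·lx·mx = 6.1226…; T = 6.1226…/3.0956… = 1.97784…
r ≈ ln(R0)/T = ln(3.0956…)/1.97784… = 0.57132… → 0.571

0.571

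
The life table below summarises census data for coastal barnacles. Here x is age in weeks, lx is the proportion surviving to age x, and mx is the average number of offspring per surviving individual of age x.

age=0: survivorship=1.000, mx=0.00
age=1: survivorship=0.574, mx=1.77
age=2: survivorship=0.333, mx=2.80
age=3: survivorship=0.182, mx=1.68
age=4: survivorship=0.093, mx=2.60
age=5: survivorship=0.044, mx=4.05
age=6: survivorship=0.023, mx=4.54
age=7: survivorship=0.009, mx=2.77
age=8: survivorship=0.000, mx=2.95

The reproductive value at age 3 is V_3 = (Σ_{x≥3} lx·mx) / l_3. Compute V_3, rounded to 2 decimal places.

lx·mx for x ≥ 3: 0.30576, 0.2418, 0.1782, 0.10442, 0.02493, 0 → sum = 0.85511
V_3 = 0.85511 / l_3 = 0.85511 / 0.182 = 4.698407… → 4.70

4.70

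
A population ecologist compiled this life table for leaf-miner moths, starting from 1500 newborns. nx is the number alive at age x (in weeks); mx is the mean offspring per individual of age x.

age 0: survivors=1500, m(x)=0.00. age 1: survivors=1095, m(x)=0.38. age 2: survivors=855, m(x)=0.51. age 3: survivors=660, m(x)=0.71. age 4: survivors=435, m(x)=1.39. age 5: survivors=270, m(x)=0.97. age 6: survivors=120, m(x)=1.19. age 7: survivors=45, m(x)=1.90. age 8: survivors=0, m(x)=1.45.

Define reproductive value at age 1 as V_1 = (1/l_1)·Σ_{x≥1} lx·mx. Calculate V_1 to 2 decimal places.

lx = nx/n0 = nx/1500: 1, 0.73, 0.57, 0.44, 0.29, 0.18, 0.08, 0.03, 0
lx·mx for x ≥ 1: 0.2774, 0.2907, 0.3124, 0.4031, 0.1746, 0.0952, 0.057, 0 → sum = 1.6104
V_1 = 1.6104 / l_1 = 1.6104 / 0.73 = 2.206027… → 2.21

2.21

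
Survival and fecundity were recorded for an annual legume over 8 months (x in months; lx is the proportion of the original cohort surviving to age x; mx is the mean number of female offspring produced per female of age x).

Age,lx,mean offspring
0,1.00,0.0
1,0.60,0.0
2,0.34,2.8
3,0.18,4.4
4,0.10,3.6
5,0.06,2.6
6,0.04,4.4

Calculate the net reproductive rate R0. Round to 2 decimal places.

2.44

lx·mx by age: 0, 0, 0.952, 0.792, 0.36, 0.156, 0.176
R0 = Σ lx·mx = 2.436 → 2.44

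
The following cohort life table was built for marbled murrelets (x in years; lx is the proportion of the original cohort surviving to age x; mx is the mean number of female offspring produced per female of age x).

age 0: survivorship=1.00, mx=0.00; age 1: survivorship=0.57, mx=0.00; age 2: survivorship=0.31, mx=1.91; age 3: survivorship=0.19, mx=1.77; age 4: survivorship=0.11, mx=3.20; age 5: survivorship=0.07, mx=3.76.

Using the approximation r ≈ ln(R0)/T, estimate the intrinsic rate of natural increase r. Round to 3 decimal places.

0.136

R0 = Σ lx·mx = 0 + 0 + 0.5921 + 0.3363 + 0.352 + 0.2632 = 1.5436
Σ x·lx·mx = 4.9171; T = 4.9171/1.5436 = 3.18548…
r ≈ ln(R0)/T = ln(1.5436)/3.18548… = 0.13628… → 0.136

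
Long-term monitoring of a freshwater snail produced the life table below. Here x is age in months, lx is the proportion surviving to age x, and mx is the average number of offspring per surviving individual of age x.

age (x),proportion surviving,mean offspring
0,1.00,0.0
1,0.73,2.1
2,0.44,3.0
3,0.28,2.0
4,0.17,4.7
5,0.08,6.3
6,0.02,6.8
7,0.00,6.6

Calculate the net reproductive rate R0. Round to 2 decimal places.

4.85

lx·mx by age: 0, 1.533, 1.32, 0.56, 0.799, 0.504, 0.136, 0
R0 = Σ lx·mx = 4.852 → 4.85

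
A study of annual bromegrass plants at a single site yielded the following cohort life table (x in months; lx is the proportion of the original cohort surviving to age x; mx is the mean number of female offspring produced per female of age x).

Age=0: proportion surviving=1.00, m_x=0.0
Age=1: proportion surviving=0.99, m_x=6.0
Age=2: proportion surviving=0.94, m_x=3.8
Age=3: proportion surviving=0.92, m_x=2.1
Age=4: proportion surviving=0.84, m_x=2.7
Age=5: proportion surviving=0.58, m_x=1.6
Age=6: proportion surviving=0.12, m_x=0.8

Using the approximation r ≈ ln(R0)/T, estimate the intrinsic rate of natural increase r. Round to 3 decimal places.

1.195

R0 = Σ lx·mx = 0 + 5.94 + 3.572 + 1.932 + 2.268 + 0.928 + 0.096 = 14.736
Σ x·lx·mx = 33.168; T = 33.168/14.736 = 2.25081…
r ≈ ln(R0)/T = ln(14.736)/2.25081… = 1.19525… → 1.195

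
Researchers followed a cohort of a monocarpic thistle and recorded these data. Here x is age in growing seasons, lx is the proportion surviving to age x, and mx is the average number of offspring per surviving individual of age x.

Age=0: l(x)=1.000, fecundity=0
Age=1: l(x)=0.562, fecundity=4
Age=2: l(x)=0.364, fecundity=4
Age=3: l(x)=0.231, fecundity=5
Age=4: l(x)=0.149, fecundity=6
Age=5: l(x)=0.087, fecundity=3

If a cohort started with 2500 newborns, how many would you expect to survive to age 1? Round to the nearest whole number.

1405

Expected survivors = N0 · l_1 = 2500 × 0.562 = 1405 → 1405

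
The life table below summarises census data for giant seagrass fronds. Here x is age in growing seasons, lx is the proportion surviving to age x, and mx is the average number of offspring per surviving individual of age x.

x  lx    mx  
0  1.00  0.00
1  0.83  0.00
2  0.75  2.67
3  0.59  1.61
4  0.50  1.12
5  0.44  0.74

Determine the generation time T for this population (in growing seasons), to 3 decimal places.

lx·mx: 0, 0, 2.0025, 0.9499, 0.56, 0.3256 → R0 = 3.838
x·lx·mx: 0, 0, 4.005, 2.8497, 2.24, 1.628 → Σ = 10.7227
T = 10.7227 / 3.838 = 2.793825… → 2.794

2.794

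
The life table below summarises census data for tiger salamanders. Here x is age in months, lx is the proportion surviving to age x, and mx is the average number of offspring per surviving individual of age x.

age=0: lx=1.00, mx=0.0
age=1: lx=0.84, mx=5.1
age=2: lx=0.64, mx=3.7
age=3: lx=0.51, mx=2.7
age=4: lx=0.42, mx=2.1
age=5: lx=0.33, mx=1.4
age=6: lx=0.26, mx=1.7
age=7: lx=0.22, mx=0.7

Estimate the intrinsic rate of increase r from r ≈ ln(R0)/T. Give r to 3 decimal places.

R0 = Σ lx·mx = 0 + 4.284 + 2.368 + 1.377 + 0.882 + 0.462 + 0.442 + 0.154 = 9.969
Σ x·lx·mx = 22.719; T = 22.719/9.969 = 2.27896…
r ≈ ln(R0)/T = ln(9.969)/2.27896… = 1.009… → 1.009

1.009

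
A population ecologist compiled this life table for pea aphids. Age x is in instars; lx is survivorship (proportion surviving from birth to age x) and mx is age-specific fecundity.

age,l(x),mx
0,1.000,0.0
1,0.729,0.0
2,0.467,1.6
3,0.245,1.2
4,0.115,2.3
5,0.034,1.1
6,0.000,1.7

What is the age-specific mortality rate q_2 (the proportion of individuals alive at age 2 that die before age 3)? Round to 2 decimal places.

q_2 = (l_2 − l_3) / l_2 = (0.467 − 0.245) / 0.467
     = 0.222 / 0.467 = 0.475375… → 0.48

0.48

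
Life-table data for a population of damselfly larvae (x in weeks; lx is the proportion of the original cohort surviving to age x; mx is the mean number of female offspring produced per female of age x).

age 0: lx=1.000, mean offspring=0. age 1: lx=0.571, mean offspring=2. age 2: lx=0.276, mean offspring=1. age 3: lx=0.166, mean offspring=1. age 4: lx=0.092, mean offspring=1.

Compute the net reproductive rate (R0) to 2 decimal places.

lx·mx by age: 0, 1.142, 0.276, 0.166, 0.092
R0 = Σ lx·mx = 1.676 → 1.68

1.68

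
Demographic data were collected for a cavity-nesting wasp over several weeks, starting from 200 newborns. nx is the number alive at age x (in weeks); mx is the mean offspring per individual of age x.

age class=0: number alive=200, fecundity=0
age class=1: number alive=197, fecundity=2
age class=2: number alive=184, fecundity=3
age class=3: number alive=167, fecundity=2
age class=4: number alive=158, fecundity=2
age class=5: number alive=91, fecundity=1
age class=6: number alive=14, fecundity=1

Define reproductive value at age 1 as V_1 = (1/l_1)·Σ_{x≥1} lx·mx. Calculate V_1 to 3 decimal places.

lx = nx/n0 = nx/200: 1, 0.985, 0.92, 0.835, 0.79, 0.455, 0.07
lx·mx for x ≥ 1: 1.97, 2.76, 1.67, 1.58, 0.455, 0.07 → sum = 8.505
V_1 = 8.505 / l_1 = 8.505 / 0.985 = 8.634518… → 8.635

8.635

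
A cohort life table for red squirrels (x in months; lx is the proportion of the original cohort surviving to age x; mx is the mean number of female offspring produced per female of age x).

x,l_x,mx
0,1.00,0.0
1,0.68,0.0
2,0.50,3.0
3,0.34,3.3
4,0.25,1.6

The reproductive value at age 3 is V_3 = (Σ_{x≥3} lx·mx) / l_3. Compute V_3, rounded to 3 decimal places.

lx·mx for x ≥ 3: 1.122, 0.4 → sum = 1.522
V_3 = 1.522 / l_3 = 1.522 / 0.34 = 4.476471… → 4.476

4.476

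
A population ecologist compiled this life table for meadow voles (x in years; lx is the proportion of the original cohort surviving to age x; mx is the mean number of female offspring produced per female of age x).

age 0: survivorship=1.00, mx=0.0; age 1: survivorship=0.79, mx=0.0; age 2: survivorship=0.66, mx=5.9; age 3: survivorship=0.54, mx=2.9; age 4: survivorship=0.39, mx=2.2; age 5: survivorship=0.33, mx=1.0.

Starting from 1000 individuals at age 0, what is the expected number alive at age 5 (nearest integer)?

Expected survivors = N0 · l_5 = 1000 × 0.33 = 330 → 330

330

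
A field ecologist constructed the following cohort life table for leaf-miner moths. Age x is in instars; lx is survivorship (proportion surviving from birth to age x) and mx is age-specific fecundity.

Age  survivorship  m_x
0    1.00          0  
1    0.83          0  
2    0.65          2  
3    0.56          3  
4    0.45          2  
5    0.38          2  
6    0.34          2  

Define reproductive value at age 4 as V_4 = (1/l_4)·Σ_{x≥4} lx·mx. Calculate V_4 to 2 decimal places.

lx·mx for x ≥ 4: 0.9, 0.76, 0.68 → sum = 2.34
V_4 = 2.34 / l_4 = 2.34 / 0.45 = 5.2 → 5.20

5.20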